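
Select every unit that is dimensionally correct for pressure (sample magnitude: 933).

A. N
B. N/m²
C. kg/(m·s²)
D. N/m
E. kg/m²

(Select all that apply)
B, C

pressure has SI base units: kg / (m * s^2)

Checking each option against kg / (m * s^2):
  A. N: ✗ does not match
  B. N/m²: ✓ matches
  C. kg/(m·s²): ✓ matches
  D. N/m: ✗ does not match
  E. kg/m²: ✗ does not match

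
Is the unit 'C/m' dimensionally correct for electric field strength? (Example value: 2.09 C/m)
No

electric field strength has SI base units: kg * m / (A * s^3)
C/m does NOT reduce to kg * m / (A * s^3); a valid unit for electric field strength would be e.g. V/m.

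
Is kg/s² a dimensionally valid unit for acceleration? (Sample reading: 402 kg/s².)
No

acceleration has SI base units: m / s^2
kg/s² does NOT reduce to m / s^2; a valid unit for acceleration would be e.g. m/s².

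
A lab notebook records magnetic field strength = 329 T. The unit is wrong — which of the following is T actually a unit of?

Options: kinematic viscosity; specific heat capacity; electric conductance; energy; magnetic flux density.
magnetic flux density

magnetic field strength should have units dimensionally equivalent to A / m (e.g. A/m).
The given unit 'T' reduces to kg / (A * s^2). Of the listed options, that is the dimensionality of magnetic flux density.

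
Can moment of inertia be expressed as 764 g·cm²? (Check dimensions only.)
Yes

moment of inertia has SI base units: kg * m^2
g·cm² reduces to the same SI base units, so it is a valid unit for moment of inertia.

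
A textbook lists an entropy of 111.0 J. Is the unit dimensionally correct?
No

entropy has SI base units: kg * m^2 / (s^2 * K)
J does NOT reduce to kg * m^2 / (s^2 * K); a valid unit for entropy would be e.g. J/K.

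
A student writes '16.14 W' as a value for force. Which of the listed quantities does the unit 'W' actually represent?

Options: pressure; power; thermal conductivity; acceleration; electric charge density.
power

force should have units dimensionally equivalent to kg * m / s^2 (e.g. N).
The given unit 'W' reduces to kg * m^2 / s^3. Of the listed options, that is the dimensionality of power.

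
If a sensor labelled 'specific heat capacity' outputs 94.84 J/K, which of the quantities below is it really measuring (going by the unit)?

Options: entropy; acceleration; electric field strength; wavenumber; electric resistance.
entropy

specific heat capacity should have units dimensionally equivalent to m^2 / (s^2 * K) (e.g. J/(kg·K)).
The given unit 'J/K' reduces to kg * m^2 / (s^2 * K). Of the listed options, that is the dimensionality of entropy.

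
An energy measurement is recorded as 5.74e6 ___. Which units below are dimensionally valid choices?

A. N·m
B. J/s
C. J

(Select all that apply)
A, C

energy has SI base units: kg * m^2 / s^2

Checking each option against kg * m^2 / s^2:
  A. N·m: ✓ matches
  B. J/s: ✗ does not match
  C. J: ✓ matches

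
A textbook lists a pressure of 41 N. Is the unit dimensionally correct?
No

pressure has SI base units: kg / (m * s^2)
N does NOT reduce to kg / (m * s^2); a valid unit for pressure would be e.g. Pa.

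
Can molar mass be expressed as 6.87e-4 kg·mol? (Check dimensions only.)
No

molar mass has SI base units: kg / mol
kg·mol does NOT reduce to kg / mol; a valid unit for molar mass would be e.g. kg/mol.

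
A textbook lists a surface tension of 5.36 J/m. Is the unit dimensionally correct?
No

surface tension has SI base units: kg / s^2
J/m does NOT reduce to kg / s^2; a valid unit for surface tension would be e.g. N/m.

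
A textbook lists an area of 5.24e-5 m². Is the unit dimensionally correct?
Yes

area has SI base units: m^2
m² reduces to the same SI base units, so it is a valid unit for area.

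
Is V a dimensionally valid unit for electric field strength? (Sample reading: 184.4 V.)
No

electric field strength has SI base units: kg * m / (A * s^3)
V does NOT reduce to kg * m / (A * s^3); a valid unit for electric field strength would be e.g. V/m.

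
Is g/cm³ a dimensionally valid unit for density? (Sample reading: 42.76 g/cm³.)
Yes

density has SI base units: kg / m^3
g/cm³ reduces to the same SI base units, so it is a valid unit for density.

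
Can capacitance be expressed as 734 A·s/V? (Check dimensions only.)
Yes

capacitance has SI base units: A^2 * s^4 / (kg * m^2)
A·s/V reduces to the same SI base units, so it is a valid unit for capacitance.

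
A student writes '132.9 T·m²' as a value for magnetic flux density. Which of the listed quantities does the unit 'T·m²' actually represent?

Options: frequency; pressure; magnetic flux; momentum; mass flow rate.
magnetic flux

magnetic flux density should have units dimensionally equivalent to kg / (A * s^2) (e.g. T).
The given unit 'T·m²' reduces to kg * m^2 / (A * s^2). Of the listed options, that is the dimensionality of magnetic flux.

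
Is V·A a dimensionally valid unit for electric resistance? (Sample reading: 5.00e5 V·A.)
No

electric resistance has SI base units: kg * m^2 / (A^2 * s^3)
V·A does NOT reduce to kg * m^2 / (A^2 * s^3); a valid unit for electric resistance would be e.g. Ω.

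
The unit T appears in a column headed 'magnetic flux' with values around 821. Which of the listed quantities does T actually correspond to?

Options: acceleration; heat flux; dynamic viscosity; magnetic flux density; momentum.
magnetic flux density

magnetic flux should have units dimensionally equivalent to kg * m^2 / (A * s^2) (e.g. Wb).
The given unit 'T' reduces to kg / (A * s^2). Of the listed options, that is the dimensionality of magnetic flux density.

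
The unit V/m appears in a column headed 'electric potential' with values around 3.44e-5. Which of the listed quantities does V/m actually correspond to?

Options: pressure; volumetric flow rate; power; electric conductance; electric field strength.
electric field strength

electric potential should have units dimensionally equivalent to kg * m^2 / (A * s^3) (e.g. V).
The given unit 'V/m' reduces to kg * m / (A * s^3). Of the listed options, that is the dimensionality of electric field strength.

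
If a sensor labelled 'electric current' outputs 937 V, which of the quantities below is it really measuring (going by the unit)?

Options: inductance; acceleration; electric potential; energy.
electric potential

electric current should have units dimensionally equivalent to A (e.g. A).
The given unit 'V' reduces to kg * m^2 / (A * s^3). Of the listed options, that is the dimensionality of electric potential.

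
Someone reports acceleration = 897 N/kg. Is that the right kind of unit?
Yes

acceleration has SI base units: m / s^2
N/kg reduces to the same SI base units, so it is a valid unit for acceleration.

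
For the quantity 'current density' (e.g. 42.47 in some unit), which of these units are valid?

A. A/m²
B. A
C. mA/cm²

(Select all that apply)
A, C

current density has SI base units: A / m^2

Checking each option against A / m^2:
  A. A/m²: ✓ matches
  B. A: ✗ does not match
  C. mA/cm²: ✓ matches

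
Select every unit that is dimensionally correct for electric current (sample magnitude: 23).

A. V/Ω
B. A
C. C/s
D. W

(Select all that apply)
A, B, C

electric current has SI base units: A

Checking each option against A:
  A. V/Ω: ✓ matches
  B. A: ✓ matches
  C. C/s: ✓ matches
  D. W: ✗ does not match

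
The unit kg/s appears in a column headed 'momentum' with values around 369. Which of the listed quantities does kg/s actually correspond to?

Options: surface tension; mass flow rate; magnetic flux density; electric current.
mass flow rate

momentum should have units dimensionally equivalent to kg * m / s (e.g. kg·m/s).
The given unit 'kg/s' reduces to kg / s. Of the listed options, that is the dimensionality of mass flow rate.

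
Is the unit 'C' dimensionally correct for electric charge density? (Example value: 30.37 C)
No

electric charge density has SI base units: A * s / m^3
C does NOT reduce to A * s / m^3; a valid unit for electric charge density would be e.g. C/m³.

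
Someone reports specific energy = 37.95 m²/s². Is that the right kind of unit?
Yes

specific energy has SI base units: m^2 / s^2
m²/s² reduces to the same SI base units, so it is a valid unit for specific energy.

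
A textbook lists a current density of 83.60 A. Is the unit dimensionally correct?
No

current density has SI base units: A / m^2
A does NOT reduce to A / m^2; a valid unit for current density would be e.g. A/m².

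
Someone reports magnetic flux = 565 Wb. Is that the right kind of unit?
Yes

magnetic flux has SI base units: kg * m^2 / (A * s^2)
Wb reduces to the same SI base units, so it is a valid unit for magnetic flux.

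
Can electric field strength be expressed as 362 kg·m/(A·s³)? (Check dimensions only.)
Yes

electric field strength has SI base units: kg * m / (A * s^3)
kg·m/(A·s³) reduces to the same SI base units, so it is a valid unit for electric field strength.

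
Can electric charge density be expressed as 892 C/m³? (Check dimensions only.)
Yes

electric charge density has SI base units: A * s / m^3
C/m³ reduces to the same SI base units, so it is a valid unit for electric charge density.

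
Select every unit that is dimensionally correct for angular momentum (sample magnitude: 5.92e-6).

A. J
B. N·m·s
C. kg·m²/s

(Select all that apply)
B, C

angular momentum has SI base units: kg * m^2 / s

Checking each option against kg * m^2 / s:
  A. J: ✗ does not match
  B. N·m·s: ✓ matches
  C. kg·m²/s: ✓ matches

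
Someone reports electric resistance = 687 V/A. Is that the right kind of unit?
Yes

electric resistance has SI base units: kg * m^2 / (A^2 * s^3)
V/A reduces to the same SI base units, so it is a valid unit for electric resistance.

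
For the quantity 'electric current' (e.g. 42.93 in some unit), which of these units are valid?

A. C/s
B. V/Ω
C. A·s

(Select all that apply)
A, B

electric current has SI base units: A

Checking each option against A:
  A. C/s: ✓ matches
  B. V/Ω: ✓ matches
  C. A·s: ✗ does not match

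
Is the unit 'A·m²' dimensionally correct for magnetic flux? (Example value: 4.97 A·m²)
No

magnetic flux has SI base units: kg * m^2 / (A * s^2)
A·m² does NOT reduce to kg * m^2 / (A * s^2); a valid unit for magnetic flux would be e.g. Wb.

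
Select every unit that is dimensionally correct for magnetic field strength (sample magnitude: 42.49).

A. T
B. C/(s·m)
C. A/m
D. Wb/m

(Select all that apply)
B, C

magnetic field strength has SI base units: A / m

Checking each option against A / m:
  A. T: ✗ does not match
  B. C/(s·m): ✓ matches
  C. A/m: ✓ matches
  D. Wb/m: ✗ does not match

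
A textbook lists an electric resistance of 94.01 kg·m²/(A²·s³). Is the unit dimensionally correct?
Yes

electric resistance has SI base units: kg * m^2 / (A^2 * s^3)
kg·m²/(A²·s³) reduces to the same SI base units, so it is a valid unit for electric resistance.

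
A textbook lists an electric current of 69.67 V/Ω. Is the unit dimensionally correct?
Yes

electric current has SI base units: A
V/Ω reduces to the same SI base units, so it is a valid unit for electric current.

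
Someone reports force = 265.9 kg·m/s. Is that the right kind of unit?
No

force has SI base units: kg * m / s^2
kg·m/s does NOT reduce to kg * m / s^2; a valid unit for force would be e.g. N.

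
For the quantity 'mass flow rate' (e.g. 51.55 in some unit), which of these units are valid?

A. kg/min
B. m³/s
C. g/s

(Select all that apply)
A, C

mass flow rate has SI base units: kg / s

Checking each option against kg / s:
  A. kg/min: ✓ matches
  B. m³/s: ✗ does not match
  C. g/s: ✓ matches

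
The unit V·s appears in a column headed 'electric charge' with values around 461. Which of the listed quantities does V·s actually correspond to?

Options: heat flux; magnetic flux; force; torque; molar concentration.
magnetic flux

electric charge should have units dimensionally equivalent to A * s (e.g. C).
The given unit 'V·s' reduces to kg * m^2 / (A * s^2). Of the listed options, that is the dimensionality of magnetic flux.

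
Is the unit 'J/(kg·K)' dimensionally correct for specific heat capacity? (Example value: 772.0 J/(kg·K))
Yes

specific heat capacity has SI base units: m^2 / (s^2 * K)
J/(kg·K) reduces to the same SI base units, so it is a valid unit for specific heat capacity.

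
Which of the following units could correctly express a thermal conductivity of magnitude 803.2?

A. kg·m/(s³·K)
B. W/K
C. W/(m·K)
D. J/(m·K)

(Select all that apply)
A, C

thermal conductivity has SI base units: kg * m / (s^3 * K)

Checking each option against kg * m / (s^3 * K):
  A. kg·m/(s³·K): ✓ matches
  B. W/K: ✗ does not match
  C. W/(m·K): ✓ matches
  D. J/(m·K): ✗ does not match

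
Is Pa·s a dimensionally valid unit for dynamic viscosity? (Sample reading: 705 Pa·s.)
Yes

dynamic viscosity has SI base units: kg / (m * s)
Pa·s reduces to the same SI base units, so it is a valid unit for dynamic viscosity.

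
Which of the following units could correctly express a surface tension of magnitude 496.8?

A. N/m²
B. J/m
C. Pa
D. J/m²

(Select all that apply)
D

surface tension has SI base units: kg / s^2

Checking each option against kg / s^2:
  A. N/m²: ✗ does not match
  B. J/m: ✗ does not match
  C. Pa: ✗ does not match
  D. J/m²: ✓ matches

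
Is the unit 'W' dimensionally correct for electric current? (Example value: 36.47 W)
No

electric current has SI base units: A
W does NOT reduce to A; a valid unit for electric current would be e.g. A.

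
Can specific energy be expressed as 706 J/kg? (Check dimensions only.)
Yes

specific energy has SI base units: m^2 / s^2
J/kg reduces to the same SI base units, so it is a valid unit for specific energy.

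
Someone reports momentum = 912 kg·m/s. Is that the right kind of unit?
Yes

momentum has SI base units: kg * m / s
kg·m/s reduces to the same SI base units, so it is a valid unit for momentum.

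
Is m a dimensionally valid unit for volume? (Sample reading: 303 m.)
No

volume has SI base units: m^3
m does NOT reduce to m^3; a valid unit for volume would be e.g. m³.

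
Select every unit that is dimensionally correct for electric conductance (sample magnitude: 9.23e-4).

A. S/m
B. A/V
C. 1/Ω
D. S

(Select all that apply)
B, C, D

electric conductance has SI base units: A^2 * s^3 / (kg * m^2)

Checking each option against A^2 * s^3 / (kg * m^2):
  A. S/m: ✗ does not match
  B. A/V: ✓ matches
  C. 1/Ω: ✓ matches
  D. S: ✓ matches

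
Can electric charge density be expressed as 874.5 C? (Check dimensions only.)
No

electric charge density has SI base units: A * s / m^3
C does NOT reduce to A * s / m^3; a valid unit for electric charge density would be e.g. C/m³.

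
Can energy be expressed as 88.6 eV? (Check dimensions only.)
Yes

energy has SI base units: kg * m^2 / s^2
eV reduces to the same SI base units, so it is a valid unit for energy.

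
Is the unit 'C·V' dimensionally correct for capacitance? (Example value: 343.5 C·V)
No

capacitance has SI base units: A^2 * s^4 / (kg * m^2)
C·V does NOT reduce to A^2 * s^4 / (kg * m^2); a valid unit for capacitance would be e.g. F.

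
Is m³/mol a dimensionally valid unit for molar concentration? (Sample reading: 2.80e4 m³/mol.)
No

molar concentration has SI base units: mol / m^3
m³/mol does NOT reduce to mol / m^3; a valid unit for molar concentration would be e.g. mol/m³.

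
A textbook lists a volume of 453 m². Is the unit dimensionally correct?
No

volume has SI base units: m^3
m² does NOT reduce to m^3; a valid unit for volume would be e.g. m³.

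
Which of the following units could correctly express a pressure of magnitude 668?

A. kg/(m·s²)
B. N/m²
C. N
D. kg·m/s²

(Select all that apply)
A, B

pressure has SI base units: kg / (m * s^2)

Checking each option against kg / (m * s^2):
  A. kg/(m·s²): ✓ matches
  B. N/m²: ✓ matches
  C. N: ✗ does not match
  D. kg·m/s²: ✗ does not match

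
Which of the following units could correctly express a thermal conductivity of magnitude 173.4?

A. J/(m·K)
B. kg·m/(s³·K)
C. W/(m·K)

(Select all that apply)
B, C

thermal conductivity has SI base units: kg * m / (s^3 * K)

Checking each option against kg * m / (s^3 * K):
  A. J/(m·K): ✗ does not match
  B. kg·m/(s³·K): ✓ matches
  C. W/(m·K): ✓ matches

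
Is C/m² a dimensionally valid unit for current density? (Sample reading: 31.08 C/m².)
No

current density has SI base units: A / m^2
C/m² does NOT reduce to A / m^2; a valid unit for current density would be e.g. A/m².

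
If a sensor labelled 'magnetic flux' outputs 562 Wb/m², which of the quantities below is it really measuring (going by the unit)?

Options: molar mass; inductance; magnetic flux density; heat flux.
magnetic flux density

magnetic flux should have units dimensionally equivalent to kg * m^2 / (A * s^2) (e.g. Wb).
The given unit 'Wb/m²' reduces to kg / (A * s^2). Of the listed options, that is the dimensionality of magnetic flux density.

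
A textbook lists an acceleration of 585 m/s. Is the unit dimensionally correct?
No

acceleration has SI base units: m / s^2
m/s does NOT reduce to m / s^2; a valid unit for acceleration would be e.g. m/s².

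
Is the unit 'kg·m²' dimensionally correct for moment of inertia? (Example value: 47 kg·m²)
Yes

moment of inertia has SI base units: kg * m^2
kg·m² reduces to the same SI base units, so it is a valid unit for moment of inertia.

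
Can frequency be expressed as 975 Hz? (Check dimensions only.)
Yes

frequency has SI base units: 1 / s
Hz reduces to the same SI base units, so it is a valid unit for frequency.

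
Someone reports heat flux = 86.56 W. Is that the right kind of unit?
No

heat flux has SI base units: kg / s^3
W does NOT reduce to kg / s^3; a valid unit for heat flux would be e.g. W/m².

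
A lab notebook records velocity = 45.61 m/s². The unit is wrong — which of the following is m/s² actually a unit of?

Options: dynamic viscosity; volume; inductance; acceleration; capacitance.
acceleration

velocity should have units dimensionally equivalent to m / s (e.g. m/s).
The given unit 'm/s²' reduces to m / s^2. Of the listed options, that is the dimensionality of acceleration.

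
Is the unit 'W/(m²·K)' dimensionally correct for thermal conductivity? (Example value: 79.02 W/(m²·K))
No

thermal conductivity has SI base units: kg * m / (s^3 * K)
W/(m²·K) does NOT reduce to kg * m / (s^3 * K); a valid unit for thermal conductivity would be e.g. W/(m·K).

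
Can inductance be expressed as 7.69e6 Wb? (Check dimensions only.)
No

inductance has SI base units: kg * m^2 / (A^2 * s^2)
Wb does NOT reduce to kg * m^2 / (A^2 * s^2); a valid unit for inductance would be e.g. H.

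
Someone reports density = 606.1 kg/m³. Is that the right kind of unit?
Yes

density has SI base units: kg / m^3
kg/m³ reduces to the same SI base units, so it is a valid unit for density.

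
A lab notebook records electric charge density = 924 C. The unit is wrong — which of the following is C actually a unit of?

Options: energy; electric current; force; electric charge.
electric charge

electric charge density should have units dimensionally equivalent to A * s / m^3 (e.g. C/m³).
The given unit 'C' reduces to A * s. Of the listed options, that is the dimensionality of electric charge.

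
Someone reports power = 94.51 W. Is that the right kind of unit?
Yes

power has SI base units: kg * m^2 / s^3
W reduces to the same SI base units, so it is a valid unit for power.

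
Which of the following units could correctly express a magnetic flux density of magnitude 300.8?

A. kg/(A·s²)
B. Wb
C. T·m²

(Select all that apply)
A

magnetic flux density has SI base units: kg / (A * s^2)

Checking each option against kg / (A * s^2):
  A. kg/(A·s²): ✓ matches
  B. Wb: ✗ does not match
  C. T·m²: ✗ does not match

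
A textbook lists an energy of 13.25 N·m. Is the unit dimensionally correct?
Yes

energy has SI base units: kg * m^2 / s^2
N·m reduces to the same SI base units, so it is a valid unit for energy.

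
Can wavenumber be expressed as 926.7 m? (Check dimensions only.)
No

wavenumber has SI base units: 1 / m
m does NOT reduce to 1 / m; a valid unit for wavenumber would be e.g. 1/m.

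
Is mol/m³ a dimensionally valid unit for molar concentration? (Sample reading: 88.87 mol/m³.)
Yes

molar concentration has SI base units: mol / m^3
mol/m³ reduces to the same SI base units, so it is a valid unit for molar concentration.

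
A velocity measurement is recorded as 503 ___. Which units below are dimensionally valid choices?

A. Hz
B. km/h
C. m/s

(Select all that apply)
B, C

velocity has SI base units: m / s

Checking each option against m / s:
  A. Hz: ✗ does not match
  B. km/h: ✓ matches
  C. m/s: ✓ matches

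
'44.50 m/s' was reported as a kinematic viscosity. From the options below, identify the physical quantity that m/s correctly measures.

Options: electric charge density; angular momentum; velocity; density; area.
velocity

kinematic viscosity should have units dimensionally equivalent to m^2 / s (e.g. m²/s).
The given unit 'm/s' reduces to m / s. Of the listed options, that is the dimensionality of velocity.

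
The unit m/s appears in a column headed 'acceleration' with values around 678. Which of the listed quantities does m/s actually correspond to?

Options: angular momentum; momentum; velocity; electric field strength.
velocity

acceleration should have units dimensionally equivalent to m / s^2 (e.g. m/s²).
The given unit 'm/s' reduces to m / s. Of the listed options, that is the dimensionality of velocity.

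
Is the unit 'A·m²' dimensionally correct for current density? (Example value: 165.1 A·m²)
No

current density has SI base units: A / m^2
A·m² does NOT reduce to A / m^2; a valid unit for current density would be e.g. A/m².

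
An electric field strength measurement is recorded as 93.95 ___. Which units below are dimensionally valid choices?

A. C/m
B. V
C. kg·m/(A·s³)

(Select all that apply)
C

electric field strength has SI base units: kg * m / (A * s^3)

Checking each option against kg * m / (A * s^3):
  A. C/m: ✗ does not match
  B. V: ✗ does not match
  C. kg·m/(A·s³): ✓ matches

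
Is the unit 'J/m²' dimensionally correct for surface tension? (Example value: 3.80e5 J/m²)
Yes

surface tension has SI base units: kg / s^2
J/m² reduces to the same SI base units, so it is a valid unit for surface tension.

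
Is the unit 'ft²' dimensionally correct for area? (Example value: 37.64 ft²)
Yes

area has SI base units: m^2
ft² reduces to the same SI base units, so it is a valid unit for area.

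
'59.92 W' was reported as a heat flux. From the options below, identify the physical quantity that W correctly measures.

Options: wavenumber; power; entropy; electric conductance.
power

heat flux should have units dimensionally equivalent to kg / s^3 (e.g. W/m²).
The given unit 'W' reduces to kg * m^2 / s^3. Of the listed options, that is the dimensionality of power.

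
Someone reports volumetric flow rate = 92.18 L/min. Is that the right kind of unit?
Yes

volumetric flow rate has SI base units: m^3 / s
L/min reduces to the same SI base units, so it is a valid unit for volumetric flow rate.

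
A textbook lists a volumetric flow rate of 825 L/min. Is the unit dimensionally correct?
Yes

volumetric flow rate has SI base units: m^3 / s
L/min reduces to the same SI base units, so it is a valid unit for volumetric flow rate.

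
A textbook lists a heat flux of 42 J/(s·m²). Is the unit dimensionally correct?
Yes

heat flux has SI base units: kg / s^3
J/(s·m²) reduces to the same SI base units, so it is a valid unit for heat flux.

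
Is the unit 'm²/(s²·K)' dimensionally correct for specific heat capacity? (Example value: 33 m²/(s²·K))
Yes

specific heat capacity has SI base units: m^2 / (s^2 * K)
m²/(s²·K) reduces to the same SI base units, so it is a valid unit for specific heat capacity.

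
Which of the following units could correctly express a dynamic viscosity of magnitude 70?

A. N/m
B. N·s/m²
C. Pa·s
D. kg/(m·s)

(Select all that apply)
B, C, D

dynamic viscosity has SI base units: kg / (m * s)

Checking each option against kg / (m * s):
  A. N/m: ✗ does not match
  B. N·s/m²: ✓ matches
  C. Pa·s: ✓ matches
  D. kg/(m·s): ✓ matches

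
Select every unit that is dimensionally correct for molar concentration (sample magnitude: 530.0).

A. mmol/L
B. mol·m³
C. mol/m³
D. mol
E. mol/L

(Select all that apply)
A, C, E

molar concentration has SI base units: mol / m^3

Checking each option against mol / m^3:
  A. mmol/L: ✓ matches
  B. mol·m³: ✗ does not match
  C. mol/m³: ✓ matches
  D. mol: ✗ does not match
  E. mol/L: ✓ matches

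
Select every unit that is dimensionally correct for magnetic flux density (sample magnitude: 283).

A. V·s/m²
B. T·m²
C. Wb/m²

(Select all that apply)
A, C

magnetic flux density has SI base units: kg / (A * s^2)

Checking each option against kg / (A * s^2):
  A. V·s/m²: ✓ matches
  B. T·m²: ✗ does not match
  C. Wb/m²: ✓ matches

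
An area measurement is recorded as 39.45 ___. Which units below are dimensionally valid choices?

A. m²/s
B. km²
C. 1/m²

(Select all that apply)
B

area has SI base units: m^2

Checking each option against m^2:
  A. m²/s: ✗ does not match
  B. km²: ✓ matches
  C. 1/m²: ✗ does not match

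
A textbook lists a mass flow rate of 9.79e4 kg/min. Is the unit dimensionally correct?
Yes

mass flow rate has SI base units: kg / s
kg/min reduces to the same SI base units, so it is a valid unit for mass flow rate.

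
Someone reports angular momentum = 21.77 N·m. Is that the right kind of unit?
No

angular momentum has SI base units: kg * m^2 / s
N·m does NOT reduce to kg * m^2 / s; a valid unit for angular momentum would be e.g. kg·m²/s.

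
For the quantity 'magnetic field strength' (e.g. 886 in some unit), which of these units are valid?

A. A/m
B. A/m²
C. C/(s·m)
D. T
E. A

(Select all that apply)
A, C

magnetic field strength has SI base units: A / m

Checking each option against A / m:
  A. A/m: ✓ matches
  B. A/m²: ✗ does not match
  C. C/(s·m): ✓ matches
  D. T: ✗ does not match
  E. A: ✗ does not match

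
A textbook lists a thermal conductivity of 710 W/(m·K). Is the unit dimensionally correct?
Yes

thermal conductivity has SI base units: kg * m / (s^3 * K)
W/(m·K) reduces to the same SI base units, so it is a valid unit for thermal conductivity.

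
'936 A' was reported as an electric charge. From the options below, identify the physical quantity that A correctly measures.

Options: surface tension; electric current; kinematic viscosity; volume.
electric current

electric charge should have units dimensionally equivalent to A * s (e.g. C).
The given unit 'A' reduces to A. Of the listed options, that is the dimensionality of electric current.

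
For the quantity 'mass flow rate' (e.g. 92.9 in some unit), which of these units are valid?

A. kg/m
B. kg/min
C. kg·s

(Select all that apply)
B

mass flow rate has SI base units: kg / s

Checking each option against kg / s:
  A. kg/m: ✗ does not match
  B. kg/min: ✓ matches
  C. kg·s: ✗ does not match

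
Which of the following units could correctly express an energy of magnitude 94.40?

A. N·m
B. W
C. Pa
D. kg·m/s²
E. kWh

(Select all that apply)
A, E

energy has SI base units: kg * m^2 / s^2

Checking each option against kg * m^2 / s^2:
  A. N·m: ✓ matches
  B. W: ✗ does not match
  C. Pa: ✗ does not match
  D. kg·m/s²: ✗ does not match
  E. kWh: ✓ matches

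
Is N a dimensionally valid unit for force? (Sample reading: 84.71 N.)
Yes

force has SI base units: kg * m / s^2
N reduces to the same SI base units, so it is a valid unit for force.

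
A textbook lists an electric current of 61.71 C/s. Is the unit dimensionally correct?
Yes

electric current has SI base units: A
C/s reduces to the same SI base units, so it is a valid unit for electric current.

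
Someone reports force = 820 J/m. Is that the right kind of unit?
Yes

force has SI base units: kg * m / s^2
J/m reduces to the same SI base units, so it is a valid unit for force.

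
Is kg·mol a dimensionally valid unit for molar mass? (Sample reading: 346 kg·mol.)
No

molar mass has SI base units: kg / mol
kg·mol does NOT reduce to kg / mol; a valid unit for molar mass would be e.g. kg/mol.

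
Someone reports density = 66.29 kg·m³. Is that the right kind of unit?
No

density has SI base units: kg / m^3
kg·m³ does NOT reduce to kg / m^3; a valid unit for density would be e.g. kg/m³.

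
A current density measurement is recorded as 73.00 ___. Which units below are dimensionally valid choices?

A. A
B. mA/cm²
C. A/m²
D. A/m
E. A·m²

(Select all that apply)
B, C

current density has SI base units: A / m^2

Checking each option against A / m^2:
  A. A: ✗ does not match
  B. mA/cm²: ✓ matches
  C. A/m²: ✓ matches
  D. A/m: ✗ does not match
  E. A·m²: ✗ does not match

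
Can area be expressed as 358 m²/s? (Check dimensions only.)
No

area has SI base units: m^2
m²/s does NOT reduce to m^2; a valid unit for area would be e.g. m².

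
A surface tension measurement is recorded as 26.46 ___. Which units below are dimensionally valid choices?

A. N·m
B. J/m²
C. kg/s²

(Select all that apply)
B, C

surface tension has SI base units: kg / s^2

Checking each option against kg / s^2:
  A. N·m: ✗ does not match
  B. J/m²: ✓ matches
  C. kg/s²: ✓ matches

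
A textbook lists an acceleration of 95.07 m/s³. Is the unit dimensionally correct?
No

acceleration has SI base units: m / s^2
m/s³ does NOT reduce to m / s^2; a valid unit for acceleration would be e.g. m/s².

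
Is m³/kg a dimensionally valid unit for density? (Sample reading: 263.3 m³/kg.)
No

density has SI base units: kg / m^3
m³/kg does NOT reduce to kg / m^3; a valid unit for density would be e.g. kg/m³.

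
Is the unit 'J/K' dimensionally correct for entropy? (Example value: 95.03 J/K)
Yes

entropy has SI base units: kg * m^2 / (s^2 * K)
J/K reduces to the same SI base units, so it is a valid unit for entropy.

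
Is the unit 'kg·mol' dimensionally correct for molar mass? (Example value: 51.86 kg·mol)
No

molar mass has SI base units: kg / mol
kg·mol does NOT reduce to kg / mol; a valid unit for molar mass would be e.g. kg/mol.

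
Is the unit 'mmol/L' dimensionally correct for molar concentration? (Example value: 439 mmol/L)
Yes

molar concentration has SI base units: mol / m^3
mmol/L reduces to the same SI base units, so it is a valid unit for molar concentration.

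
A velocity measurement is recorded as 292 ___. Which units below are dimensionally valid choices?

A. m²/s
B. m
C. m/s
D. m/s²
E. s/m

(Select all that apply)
C

velocity has SI base units: m / s

Checking each option against m / s:
  A. m²/s: ✗ does not match
  B. m: ✗ does not match
  C. m/s: ✓ matches
  D. m/s²: ✗ does not match
  E. s/m: ✗ does not match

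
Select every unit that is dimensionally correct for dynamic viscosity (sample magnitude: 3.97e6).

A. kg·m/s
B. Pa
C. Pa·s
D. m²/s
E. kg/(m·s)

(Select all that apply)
C, E

dynamic viscosity has SI base units: kg / (m * s)

Checking each option against kg / (m * s):
  A. kg·m/s: ✗ does not match
  B. Pa: ✗ does not match
  C. Pa·s: ✓ matches
  D. m²/s: ✗ does not match
  E. kg/(m·s): ✓ matches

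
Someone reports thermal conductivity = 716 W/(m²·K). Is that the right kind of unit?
No

thermal conductivity has SI base units: kg * m / (s^3 * K)
W/(m²·K) does NOT reduce to kg * m / (s^3 * K); a valid unit for thermal conductivity would be e.g. W/(m·K).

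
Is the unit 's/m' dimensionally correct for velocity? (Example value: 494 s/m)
No

velocity has SI base units: m / s
s/m does NOT reduce to m / s; a valid unit for velocity would be e.g. m/s.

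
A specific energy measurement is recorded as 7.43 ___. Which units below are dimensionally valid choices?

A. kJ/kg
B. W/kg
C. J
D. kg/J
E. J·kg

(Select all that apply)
A

specific energy has SI base units: m^2 / s^2

Checking each option against m^2 / s^2:
  A. kJ/kg: ✓ matches
  B. W/kg: ✗ does not match
  C. J: ✗ does not match
  D. kg/J: ✗ does not match
  E. J·kg: ✗ does not match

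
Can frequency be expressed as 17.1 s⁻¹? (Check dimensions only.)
Yes

frequency has SI base units: 1 / s
s⁻¹ reduces to the same SI base units, so it is a valid unit for frequency.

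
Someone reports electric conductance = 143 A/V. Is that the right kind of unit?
Yes

electric conductance has SI base units: A^2 * s^3 / (kg * m^2)
A/V reduces to the same SI base units, so it is a valid unit for electric conductance.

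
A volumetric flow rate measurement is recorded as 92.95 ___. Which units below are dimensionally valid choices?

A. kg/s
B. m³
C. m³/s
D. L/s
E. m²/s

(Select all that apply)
C, D

volumetric flow rate has SI base units: m^3 / s

Checking each option against m^3 / s:
  A. kg/s: ✗ does not match
  B. m³: ✗ does not match
  C. m³/s: ✓ matches
  D. L/s: ✓ matches
  E. m²/s: ✗ does not match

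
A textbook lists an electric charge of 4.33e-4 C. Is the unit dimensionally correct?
Yes

electric charge has SI base units: A * s
C reduces to the same SI base units, so it is a valid unit for electric charge.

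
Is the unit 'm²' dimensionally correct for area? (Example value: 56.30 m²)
Yes

area has SI base units: m^2
m² reduces to the same SI base units, so it is a valid unit for area.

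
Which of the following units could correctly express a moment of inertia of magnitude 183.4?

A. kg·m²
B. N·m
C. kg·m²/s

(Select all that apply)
A

moment of inertia has SI base units: kg * m^2

Checking each option against kg * m^2:
  A. kg·m²: ✓ matches
  B. N·m: ✗ does not match
  C. kg·m²/s: ✗ does not match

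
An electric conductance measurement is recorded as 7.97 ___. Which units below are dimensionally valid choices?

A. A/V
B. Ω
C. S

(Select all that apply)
A, C

electric conductance has SI base units: A^2 * s^3 / (kg * m^2)

Checking each option against A^2 * s^3 / (kg * m^2):
  A. A/V: ✓ matches
  B. Ω: ✗ does not match
  C. S: ✓ matches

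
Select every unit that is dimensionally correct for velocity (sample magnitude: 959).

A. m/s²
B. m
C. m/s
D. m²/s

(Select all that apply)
C

velocity has SI base units: m / s

Checking each option against m / s:
  A. m/s²: ✗ does not match
  B. m: ✗ does not match
  C. m/s: ✓ matches
  D. m²/s: ✗ does not match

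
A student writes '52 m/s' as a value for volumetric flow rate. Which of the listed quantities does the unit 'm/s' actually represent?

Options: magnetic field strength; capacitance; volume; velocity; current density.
velocity

volumetric flow rate should have units dimensionally equivalent to m^3 / s (e.g. m³/s).
The given unit 'm/s' reduces to m / s. Of the listed options, that is the dimensionality of velocity.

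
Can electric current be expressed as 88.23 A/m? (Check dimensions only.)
No

electric current has SI base units: A
A/m does NOT reduce to A; a valid unit for electric current would be e.g. A.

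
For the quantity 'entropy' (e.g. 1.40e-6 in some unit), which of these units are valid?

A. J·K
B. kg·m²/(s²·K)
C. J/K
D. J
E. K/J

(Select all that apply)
B, C

entropy has SI base units: kg * m^2 / (s^2 * K)

Checking each option against kg * m^2 / (s^2 * K):
  A. J·K: ✗ does not match
  B. kg·m²/(s²·K): ✓ matches
  C. J/K: ✓ matches
  D. J: ✗ does not match
  E. K/J: ✗ does not match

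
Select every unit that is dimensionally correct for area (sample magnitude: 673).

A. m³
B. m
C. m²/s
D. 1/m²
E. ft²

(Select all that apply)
E

area has SI base units: m^2

Checking each option against m^2:
  A. m³: ✗ does not match
  B. m: ✗ does not match
  C. m²/s: ✗ does not match
  D. 1/m²: ✗ does not match
  E. ft²: ✓ matches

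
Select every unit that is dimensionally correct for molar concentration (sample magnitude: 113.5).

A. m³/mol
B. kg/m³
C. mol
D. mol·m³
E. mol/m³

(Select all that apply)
E

molar concentration has SI base units: mol / m^3

Checking each option against mol / m^3:
  A. m³/mol: ✗ does not match
  B. kg/m³: ✗ does not match
  C. mol: ✗ does not match
  D. mol·m³: ✗ does not match
  E. mol/m³: ✓ matches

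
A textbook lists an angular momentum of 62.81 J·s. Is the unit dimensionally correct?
Yes

angular momentum has SI base units: kg * m^2 / s
J·s reduces to the same SI base units, so it is a valid unit for angular momentum.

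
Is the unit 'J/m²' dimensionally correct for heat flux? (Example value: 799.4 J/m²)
No

heat flux has SI base units: kg / s^3
J/m² does NOT reduce to kg / s^3; a valid unit for heat flux would be e.g. W/m².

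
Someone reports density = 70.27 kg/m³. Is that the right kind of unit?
Yes

density has SI base units: kg / m^3
kg/m³ reduces to the same SI base units, so it is a valid unit for density.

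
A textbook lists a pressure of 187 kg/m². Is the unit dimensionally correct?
No

pressure has SI base units: kg / (m * s^2)
kg/m² does NOT reduce to kg / (m * s^2); a valid unit for pressure would be e.g. Pa.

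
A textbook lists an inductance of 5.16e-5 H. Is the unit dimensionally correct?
Yes

inductance has SI base units: kg * m^2 / (A^2 * s^2)
H reduces to the same SI base units, so it is a valid unit for inductance.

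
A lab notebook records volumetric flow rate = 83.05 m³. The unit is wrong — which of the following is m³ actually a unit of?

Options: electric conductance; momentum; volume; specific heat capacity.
volume

volumetric flow rate should have units dimensionally equivalent to m^3 / s (e.g. m³/s).
The given unit 'm³' reduces to m^3. Of the listed options, that is the dimensionality of volume.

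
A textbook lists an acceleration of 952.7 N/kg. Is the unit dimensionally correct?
Yes

acceleration has SI base units: m / s^2
N/kg reduces to the same SI base units, so it is a valid unit for acceleration.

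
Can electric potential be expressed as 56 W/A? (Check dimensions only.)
Yes

electric potential has SI base units: kg * m^2 / (A * s^3)
W/A reduces to the same SI base units, so it is a valid unit for electric potential.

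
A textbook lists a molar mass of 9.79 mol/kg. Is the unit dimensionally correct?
No

molar mass has SI base units: kg / mol
mol/kg does NOT reduce to kg / mol; a valid unit for molar mass would be e.g. kg/mol.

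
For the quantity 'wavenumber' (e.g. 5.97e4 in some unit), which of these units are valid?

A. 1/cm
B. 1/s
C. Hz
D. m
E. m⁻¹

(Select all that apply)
A, E

wavenumber has SI base units: 1 / m

Checking each option against 1 / m:
  A. 1/cm: ✓ matches
  B. 1/s: ✗ does not match
  C. Hz: ✗ does not match
  D. m: ✗ does not match
  E. m⁻¹: ✓ matches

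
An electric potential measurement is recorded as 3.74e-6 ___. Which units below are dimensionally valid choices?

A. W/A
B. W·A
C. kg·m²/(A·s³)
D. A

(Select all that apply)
A, C

electric potential has SI base units: kg * m^2 / (A * s^3)

Checking each option against kg * m^2 / (A * s^3):
  A. W/A: ✓ matches
  B. W·A: ✗ does not match
  C. kg·m²/(A·s³): ✓ matches
  D. A: ✗ does not match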